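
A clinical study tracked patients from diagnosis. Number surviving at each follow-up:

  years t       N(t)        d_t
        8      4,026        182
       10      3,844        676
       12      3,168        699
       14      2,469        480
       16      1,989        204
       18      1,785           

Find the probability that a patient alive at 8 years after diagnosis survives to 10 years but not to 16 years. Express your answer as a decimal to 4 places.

0.4608

This is the probability of reaching 10 but not 16, conditional on being alive at 8: (N(10) − N(16)) / N(8).
= (3,844 − 1,989) / 4,026 = 1,855 / 4,026 = 0.460755.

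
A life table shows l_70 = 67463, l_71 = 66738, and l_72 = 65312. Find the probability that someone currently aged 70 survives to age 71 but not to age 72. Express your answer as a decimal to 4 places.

0.0211

This is the probability of reaching 71 but not 72, conditional on being alive at 70: (l_71 − l_72) / l_70.
= (66738 − 65312) / 67463 = 1426 / 67463 = 0.021138.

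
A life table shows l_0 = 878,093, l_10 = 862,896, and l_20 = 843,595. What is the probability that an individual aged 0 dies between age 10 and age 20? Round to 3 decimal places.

0.022

We want 10|10q0 = (l_10 − l_20)/l_0.
This is the probability of reaching 10 but not 20, conditional on being alive at 0: (l_10 − l_20) / l_0.
= (862,896 − 843,595) / 878,093 = 19,301 / 878,093 = 0.021981.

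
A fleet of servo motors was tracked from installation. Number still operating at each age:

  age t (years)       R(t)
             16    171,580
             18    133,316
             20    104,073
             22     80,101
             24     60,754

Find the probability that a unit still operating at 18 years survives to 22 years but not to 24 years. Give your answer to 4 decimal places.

This is the probability of reaching 22 but not 24, conditional on being operational at 18: (R(22) − R(24)) / R(18).
= (80,101 − 60,754) / 133,316 = 19,347 / 133,316 = 0.145121.

0.1451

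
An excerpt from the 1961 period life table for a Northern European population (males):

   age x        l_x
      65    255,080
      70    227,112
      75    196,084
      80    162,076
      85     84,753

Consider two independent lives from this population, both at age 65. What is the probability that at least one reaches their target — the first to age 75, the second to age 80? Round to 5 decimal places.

p₁ = l_75/l_65 = 196,084/255,080 = 0.768716; p₂ = l_80/l_65 = 162,076/255,080 = 0.635393.
P(at least one) = 1 − (1−p₁)(1−p₂) = 1 − 0.231284 × 0.364607 = 0.915672.

0.91567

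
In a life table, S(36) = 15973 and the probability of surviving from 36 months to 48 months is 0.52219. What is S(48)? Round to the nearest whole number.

S(48) = S(36) × p = 15973 × 0.52219 = 8341.

8341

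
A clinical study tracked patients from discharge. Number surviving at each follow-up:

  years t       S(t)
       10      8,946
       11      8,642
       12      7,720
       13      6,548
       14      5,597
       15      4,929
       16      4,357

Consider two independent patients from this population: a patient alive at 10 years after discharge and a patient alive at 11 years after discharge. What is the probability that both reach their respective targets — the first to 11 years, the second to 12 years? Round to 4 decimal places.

p₁ = S(11)/S(10) = 8,642/8,946 = 0.966018; p₂ = S(12)/S(11) = 7,720/8,642 = 0.893312.
P(both) = p₁ × p₂ = 0.966018 × 0.893312 = 0.862955.

0.8630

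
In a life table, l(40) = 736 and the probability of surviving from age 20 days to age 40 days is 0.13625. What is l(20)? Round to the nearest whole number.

l(20) = l(40) / p = 736 / 0.13625 = 5402.

5402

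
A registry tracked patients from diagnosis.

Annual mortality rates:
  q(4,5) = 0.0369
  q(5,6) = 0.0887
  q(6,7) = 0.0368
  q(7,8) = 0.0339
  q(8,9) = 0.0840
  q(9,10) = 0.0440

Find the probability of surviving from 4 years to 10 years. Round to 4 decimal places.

P(survive 4→10) = (1 − 0.0369) × (1 − 0.0887) × (1 − 0.0368) × (1 − 0.0339) × (1 − 0.0840) × (1 − 0.0440).
= 0.9631 × 0.9113 × 0.9632 × 0.9661 × 0.9160 × 0.9560 = 0.715195.

0.7152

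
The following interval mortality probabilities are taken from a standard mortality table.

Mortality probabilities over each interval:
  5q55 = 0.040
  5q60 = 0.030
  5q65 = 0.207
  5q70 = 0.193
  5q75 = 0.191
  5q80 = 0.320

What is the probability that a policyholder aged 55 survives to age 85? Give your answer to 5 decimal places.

0.32783

Survival from 55 to 85 is the product of surviving each interval: (1 − 0.040) × (1 − 0.030) × (1 − 0.207) × (1 − 0.193) × (1 − 0.191) × (1 − 0.320).
= 0.960 × 0.970 × 0.793 × 0.807 × 0.809 × 0.680 = 0.327829.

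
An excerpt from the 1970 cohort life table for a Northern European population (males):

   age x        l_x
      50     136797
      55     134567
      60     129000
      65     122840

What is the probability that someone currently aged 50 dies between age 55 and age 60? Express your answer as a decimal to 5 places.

0.04070

We want 5|5q50 = (l_55 − l_60)/l_50.
This is the probability of reaching 55 but not 60, conditional on being alive at 50: (l_55 − l_60) / l_50.
= (134567 − 129000) / 136797 = 5567 / 136797 = 0.040695.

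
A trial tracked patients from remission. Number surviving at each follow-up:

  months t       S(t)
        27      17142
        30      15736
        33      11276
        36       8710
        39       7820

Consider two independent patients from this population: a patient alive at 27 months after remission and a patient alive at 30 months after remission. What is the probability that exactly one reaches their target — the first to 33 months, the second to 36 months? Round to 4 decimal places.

0.4831

p₁ = S(33)/S(27) = 11276/17142 = 0.657800; p₂ = S(36)/S(30) = 8710/15736 = 0.553508.
P(exactly one) = p₁(1−p₂) + (1−p₁)p₂ = 0.293702 + 0.189410 = 0.483113.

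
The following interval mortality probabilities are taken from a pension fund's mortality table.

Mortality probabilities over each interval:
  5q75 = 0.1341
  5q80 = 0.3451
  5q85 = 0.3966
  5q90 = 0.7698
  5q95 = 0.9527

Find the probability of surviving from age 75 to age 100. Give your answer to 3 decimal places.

0.004

25p75 = (1 − 0.1341) × (1 − 0.3451) × (1 − 0.3966) × (1 − 0.7698) × (1 − 0.9527).
= 0.8659 × 0.6549 × 0.6034 × 0.2302 × 0.0473 = 0.003726.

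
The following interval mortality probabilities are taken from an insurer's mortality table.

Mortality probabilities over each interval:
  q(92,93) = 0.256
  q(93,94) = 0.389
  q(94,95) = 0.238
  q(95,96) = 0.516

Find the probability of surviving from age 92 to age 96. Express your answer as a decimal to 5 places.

The overall survival probability is (1 − 0.256) × (1 − 0.389) × (1 − 0.238) × (1 − 0.516).
= 0.744 × 0.611 × 0.762 × 0.484 = 0.167654.

0.16765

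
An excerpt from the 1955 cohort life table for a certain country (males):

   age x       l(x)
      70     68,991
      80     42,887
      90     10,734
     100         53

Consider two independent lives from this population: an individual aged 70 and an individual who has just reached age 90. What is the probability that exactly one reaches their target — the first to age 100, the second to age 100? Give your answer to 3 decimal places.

0.006

p₁ = l(100)/l(70) = 53/68,991 = 0.000768; p₂ = l(100)/l(90) = 53/10,734 = 0.004938.
P(exactly one) = p₁(1−p₂) + (1−p₁)p₂ = 0.000764 + 0.004934 = 0.005698.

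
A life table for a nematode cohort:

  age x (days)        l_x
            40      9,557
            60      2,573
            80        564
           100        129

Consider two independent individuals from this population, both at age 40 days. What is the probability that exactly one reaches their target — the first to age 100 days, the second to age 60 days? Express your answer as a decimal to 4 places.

0.2755

p₁ = l_100/l_40 = 129/9,557 = 0.013498; p₂ = l_60/l_40 = 2,573/9,557 = 0.269227.
P(exactly one) = p₁(1−p₂) + (1−p₁)p₂ = 0.009864 + 0.265593 = 0.275457.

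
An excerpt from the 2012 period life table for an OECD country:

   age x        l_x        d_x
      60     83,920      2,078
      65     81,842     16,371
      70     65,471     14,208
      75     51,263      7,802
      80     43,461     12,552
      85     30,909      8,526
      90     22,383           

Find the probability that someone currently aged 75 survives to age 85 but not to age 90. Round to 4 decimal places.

This is the probability of reaching 85 but not 90, conditional on being alive at 75: (l_85 − l_90) / l_75.
= (30,909 − 22,383) / 51,263 = 8,526 / 51,263 = 0.166319.

0.1663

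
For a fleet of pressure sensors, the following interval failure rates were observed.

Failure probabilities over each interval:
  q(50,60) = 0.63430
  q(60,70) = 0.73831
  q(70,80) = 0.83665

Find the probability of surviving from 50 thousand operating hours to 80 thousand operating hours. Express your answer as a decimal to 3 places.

Chaining the interval survival probabilities: (1 − 0.63430) × (1 − 0.73831) × (1 − 0.83665).
= 0.36570 × 0.26169 × 0.16335 = 0.015633.

0.016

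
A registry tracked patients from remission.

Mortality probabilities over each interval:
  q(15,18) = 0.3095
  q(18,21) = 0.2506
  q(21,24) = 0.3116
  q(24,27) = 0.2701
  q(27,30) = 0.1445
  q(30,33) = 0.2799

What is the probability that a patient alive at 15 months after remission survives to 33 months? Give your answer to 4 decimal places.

The overall survival probability is (1 − 0.3095) × (1 − 0.2506) × (1 − 0.3116) × (1 − 0.2701) × (1 − 0.1445) × (1 − 0.2799).
= 0.6905 × 0.7494 × 0.6884 × 0.7299 × 0.8555 × 0.7201 = 0.160175.

0.1602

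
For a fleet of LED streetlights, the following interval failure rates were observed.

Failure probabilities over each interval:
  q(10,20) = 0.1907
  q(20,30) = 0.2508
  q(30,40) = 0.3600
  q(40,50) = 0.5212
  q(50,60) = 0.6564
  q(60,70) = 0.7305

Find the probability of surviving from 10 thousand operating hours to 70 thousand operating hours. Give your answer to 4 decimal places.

Chaining the interval survival probabilities: (1 − 0.1907) × (1 − 0.2508) × (1 − 0.3600) × (1 − 0.5212) × (1 − 0.6564) × (1 − 0.7305).
= 0.8093 × 0.7492 × 0.6400 × 0.4788 × 0.3436 × 0.2695 = 0.017205.

0.0172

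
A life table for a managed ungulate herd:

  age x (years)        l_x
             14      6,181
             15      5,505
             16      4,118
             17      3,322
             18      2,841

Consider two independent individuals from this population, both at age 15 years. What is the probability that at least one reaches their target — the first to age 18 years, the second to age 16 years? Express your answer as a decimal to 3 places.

p₁ = l_18/l_15 = 2,841/5,505 = 0.516076; p₂ = l_16/l_15 = 4,118/5,505 = 0.748047.
P(at least one) = 1 − (1−p₁)(1−p₂) = 1 − 0.483924 × 0.251953 = 0.878074.

0.878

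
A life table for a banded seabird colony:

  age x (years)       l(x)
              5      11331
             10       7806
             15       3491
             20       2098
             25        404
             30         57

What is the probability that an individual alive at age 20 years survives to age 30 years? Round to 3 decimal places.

The conditional survival probability is l(30)/l(20) = 57/2098 = 0.027169.

0.027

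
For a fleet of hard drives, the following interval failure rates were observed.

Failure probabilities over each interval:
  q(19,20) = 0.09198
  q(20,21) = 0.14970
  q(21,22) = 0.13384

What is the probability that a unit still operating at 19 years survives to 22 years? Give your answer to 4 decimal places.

Chaining the interval survival probabilities: (1 − 0.09198) × (1 − 0.14970) × (1 − 0.13384).
= 0.90802 × 0.85030 × 0.86616 = 0.668753.

0.6688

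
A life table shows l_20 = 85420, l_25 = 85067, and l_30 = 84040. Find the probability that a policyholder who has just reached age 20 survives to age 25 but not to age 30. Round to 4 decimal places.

0.0120

We want 5|5q20 = (l_25 − l_30)/l_20.
This is the probability of reaching 25 but not 30, conditional on being alive at 20: (l_25 − l_30) / l_20.
= (85067 − 84040) / 85420 = 1027 / 85420 = 0.012023.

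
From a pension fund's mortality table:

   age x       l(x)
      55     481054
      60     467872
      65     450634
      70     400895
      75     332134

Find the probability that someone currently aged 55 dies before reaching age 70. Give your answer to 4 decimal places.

P(die before 70 | alive at 55) = 1 − l(70)/l(55) = 1 − 400895/481054 = (80159)/481054 = 0.166632.

0.1666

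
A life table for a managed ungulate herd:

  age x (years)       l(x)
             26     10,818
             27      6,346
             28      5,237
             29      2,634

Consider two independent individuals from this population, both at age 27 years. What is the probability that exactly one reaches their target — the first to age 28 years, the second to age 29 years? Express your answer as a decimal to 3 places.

p₁ = l(28)/l(27) = 5,237/6,346 = 0.825244; p₂ = l(29)/l(27) = 2,634/6,346 = 0.415065.
P(exactly one) = p₁(1−p₂) + (1−p₁)p₂ = 0.482714 + 0.072535 = 0.555249.

0.555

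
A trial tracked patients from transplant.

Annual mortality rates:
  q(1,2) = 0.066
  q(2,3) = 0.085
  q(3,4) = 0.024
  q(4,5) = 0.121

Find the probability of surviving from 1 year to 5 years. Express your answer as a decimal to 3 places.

Survival from 1 to 5 is the product of surviving each interval: (1 − 0.066) × (1 − 0.085) × (1 − 0.024) × (1 − 0.121).
= 0.934 × 0.915 × 0.976 × 0.879 = 0.733173.

0.733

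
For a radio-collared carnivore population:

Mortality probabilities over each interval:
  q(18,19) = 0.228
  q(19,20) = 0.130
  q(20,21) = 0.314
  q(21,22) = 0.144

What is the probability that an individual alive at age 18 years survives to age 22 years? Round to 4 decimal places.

Survival from 18 to 22 is the product of surviving each interval: (1 − 0.228) × (1 − 0.130) × (1 − 0.314) × (1 − 0.144).
= 0.772 × 0.870 × 0.686 × 0.856 = 0.394398.

0.3944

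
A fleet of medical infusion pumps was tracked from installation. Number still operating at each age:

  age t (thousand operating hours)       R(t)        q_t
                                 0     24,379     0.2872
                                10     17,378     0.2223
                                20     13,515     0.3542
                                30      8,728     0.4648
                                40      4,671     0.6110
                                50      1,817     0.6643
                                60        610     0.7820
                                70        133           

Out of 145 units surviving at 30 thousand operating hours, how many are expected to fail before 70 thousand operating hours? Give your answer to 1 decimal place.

The relevant probability is 1 − 133/8,728 = 0.984762.
Expected number = 145 × 0.984762 = 142.8.

142.8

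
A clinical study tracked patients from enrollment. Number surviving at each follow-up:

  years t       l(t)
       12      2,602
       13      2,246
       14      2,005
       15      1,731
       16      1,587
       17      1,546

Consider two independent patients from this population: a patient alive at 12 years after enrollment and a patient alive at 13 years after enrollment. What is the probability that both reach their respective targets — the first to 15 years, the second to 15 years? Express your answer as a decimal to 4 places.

p₁ = l(15)/l(12) = 1,731/2,602 = 0.665257; p₂ = l(15)/l(13) = 1,731/2,246 = 0.770703.
P(both) = p₁ × p₂ = 0.665257 × 0.770703 = 0.512716.

0.5127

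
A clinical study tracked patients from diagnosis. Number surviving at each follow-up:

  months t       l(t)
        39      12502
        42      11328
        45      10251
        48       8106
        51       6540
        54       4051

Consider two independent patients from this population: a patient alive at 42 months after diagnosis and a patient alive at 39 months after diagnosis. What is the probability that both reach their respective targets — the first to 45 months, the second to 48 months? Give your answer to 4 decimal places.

p₁ = l(45)/l(42) = 10251/11328 = 0.904926; p₂ = l(48)/l(39) = 8106/12502 = 0.648376.
P(both) = p₁ × p₂ = 0.904926 × 0.648376 = 0.586732.

0.5867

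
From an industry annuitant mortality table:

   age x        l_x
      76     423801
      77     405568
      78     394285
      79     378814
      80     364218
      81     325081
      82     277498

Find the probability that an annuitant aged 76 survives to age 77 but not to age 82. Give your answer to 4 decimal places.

0.3022

This is the probability of reaching 77 but not 82, conditional on being alive at 76: (l_77 − l_82) / l_76.
= (405568 − 277498) / 423801 = 128070 / 423801 = 0.302194.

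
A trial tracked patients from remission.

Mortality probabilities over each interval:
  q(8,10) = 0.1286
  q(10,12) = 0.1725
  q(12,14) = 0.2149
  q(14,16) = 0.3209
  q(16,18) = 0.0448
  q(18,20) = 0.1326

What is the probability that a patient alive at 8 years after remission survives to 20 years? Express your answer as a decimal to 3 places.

0.319

The overall survival probability is (1 − 0.1286) × (1 − 0.1725) × (1 − 0.2149) × (1 − 0.3209) × (1 − 0.0448) × (1 − 0.1326).
= 0.8714 × 0.8275 × 0.7851 × 0.6791 × 0.9552 × 0.8674 = 0.318536.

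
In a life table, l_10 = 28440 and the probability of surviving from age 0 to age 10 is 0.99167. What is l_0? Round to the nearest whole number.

l_0 = l_10 / p = 28440 / 0.99167 = 28679.

28679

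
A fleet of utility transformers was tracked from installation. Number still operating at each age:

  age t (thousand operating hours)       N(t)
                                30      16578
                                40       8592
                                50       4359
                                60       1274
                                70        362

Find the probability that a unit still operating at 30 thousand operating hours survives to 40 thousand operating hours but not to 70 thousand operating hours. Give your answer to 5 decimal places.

0.49644

This is the probability of reaching 40 but not 70, conditional on being operational at 30: (N(40) − N(70)) / N(30).
= (8592 − 362) / 16578 = 8230 / 16578 = 0.496441.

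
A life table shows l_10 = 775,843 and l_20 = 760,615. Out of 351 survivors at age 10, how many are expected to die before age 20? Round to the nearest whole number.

The relevant probability is 1 − 760,615/775,843 = 0.019628.
Expected number = 351 × 0.019628 = 7.

7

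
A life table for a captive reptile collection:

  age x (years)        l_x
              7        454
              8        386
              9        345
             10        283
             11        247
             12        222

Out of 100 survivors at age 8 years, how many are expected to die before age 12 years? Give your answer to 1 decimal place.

42.5

The relevant probability is 1 − 222/386 = 0.424870.
Expected number = 100 × 0.424870 = 42.5.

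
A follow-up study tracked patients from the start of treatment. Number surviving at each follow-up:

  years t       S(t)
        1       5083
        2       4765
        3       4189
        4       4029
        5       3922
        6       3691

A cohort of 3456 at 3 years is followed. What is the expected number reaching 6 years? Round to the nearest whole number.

3045

The relevant probability is 3691/4189 = 0.881117.
Expected number = 3456 × 0.881117 = 3045.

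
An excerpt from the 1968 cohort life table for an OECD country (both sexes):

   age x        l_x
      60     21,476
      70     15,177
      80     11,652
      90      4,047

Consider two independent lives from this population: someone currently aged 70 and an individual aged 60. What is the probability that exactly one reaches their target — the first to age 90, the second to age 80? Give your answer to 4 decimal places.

0.5199

p₁ = l_90/l_70 = 4,047/15,177 = 0.266653; p₂ = l_80/l_60 = 11,652/21,476 = 0.542559.
P(exactly one) = p₁(1−p₂) + (1−p₁)p₂ = 0.121978 + 0.397884 = 0.519862.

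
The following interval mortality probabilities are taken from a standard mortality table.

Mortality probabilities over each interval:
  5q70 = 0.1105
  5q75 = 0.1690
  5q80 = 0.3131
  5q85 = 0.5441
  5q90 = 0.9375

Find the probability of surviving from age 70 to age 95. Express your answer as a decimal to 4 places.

The overall survival probability is (1 − 0.1105) × (1 − 0.1690) × (1 − 0.3131) × (1 − 0.5441) × (1 − 0.9375).
= 0.8895 × 0.8310 × 0.6869 × 0.4559 × 0.0625 = 0.014467.

0.0145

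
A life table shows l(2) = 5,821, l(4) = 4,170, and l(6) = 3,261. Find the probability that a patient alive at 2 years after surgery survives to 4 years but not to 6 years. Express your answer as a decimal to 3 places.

0.156

This is the probability of reaching 4 but not 6, conditional on being alive at 2: (l(4) − l(6)) / l(2).
= (4,170 − 3,261) / 5,821 = 909 / 5,821 = 0.156159.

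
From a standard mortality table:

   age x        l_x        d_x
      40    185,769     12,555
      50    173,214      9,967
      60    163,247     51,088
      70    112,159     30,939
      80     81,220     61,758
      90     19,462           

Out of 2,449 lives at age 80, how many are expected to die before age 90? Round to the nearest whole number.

1862

The relevant probability is 1 − 19,462/81,220 = 0.760379.
Expected number = 2,449 × 0.760379 = 1862.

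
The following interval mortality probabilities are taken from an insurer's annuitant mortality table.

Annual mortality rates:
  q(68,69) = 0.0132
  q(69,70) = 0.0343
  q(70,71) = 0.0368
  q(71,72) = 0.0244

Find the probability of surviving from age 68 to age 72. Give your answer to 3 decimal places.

Survival from 68 to 72 is the product of surviving each interval: (1 − 0.0132) × (1 − 0.0343) × (1 − 0.0368) × (1 − 0.0244).
= 0.9868 × 0.9657 × 0.9632 × 0.9756 = 0.895488.

0.895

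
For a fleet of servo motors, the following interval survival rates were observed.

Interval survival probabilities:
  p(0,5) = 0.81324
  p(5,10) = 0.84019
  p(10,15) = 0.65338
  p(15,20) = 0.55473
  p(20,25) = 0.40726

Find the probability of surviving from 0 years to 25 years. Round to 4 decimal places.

0.1009

Chaining the interval survival probabilities: 0.81324 × 0.84019 × 0.65338 × 0.55473 × 0.40726.
= 0.100859.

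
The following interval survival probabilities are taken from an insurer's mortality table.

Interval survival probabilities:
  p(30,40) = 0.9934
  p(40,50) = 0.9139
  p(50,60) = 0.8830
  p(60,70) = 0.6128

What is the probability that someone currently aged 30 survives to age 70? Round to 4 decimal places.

The overall survival probability is 0.9934 × 0.9139 × 0.8830 × 0.6128.
= 0.491250.

0.4912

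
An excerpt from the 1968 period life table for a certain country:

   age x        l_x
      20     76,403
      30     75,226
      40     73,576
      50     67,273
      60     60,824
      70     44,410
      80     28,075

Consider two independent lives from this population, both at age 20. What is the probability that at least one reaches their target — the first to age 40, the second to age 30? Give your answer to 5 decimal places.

p₁ = l_40/l_20 = 73,576/76,403 = 0.962999; p₂ = l_30/l_20 = 75,226/76,403 = 0.984595.
P(at least one) = 1 − (1−p₁)(1−p₂) = 1 − 0.037001 × 0.015405 = 0.999430.

0.99943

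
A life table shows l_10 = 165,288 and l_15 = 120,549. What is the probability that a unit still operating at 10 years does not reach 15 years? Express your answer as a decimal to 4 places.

P(fail before 15 | operational at 10) = 1 − l_15/l_10 = 1 − 120,549/165,288 = (44,739)/165,288 = 0.270673.

0.2707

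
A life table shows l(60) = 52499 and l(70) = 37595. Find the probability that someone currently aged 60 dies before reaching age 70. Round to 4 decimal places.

0.2839

P(die before 70 | alive at 60) = 1 − l(70)/l(60) = 1 − 37595/52499 = (14904)/52499 = 0.283891.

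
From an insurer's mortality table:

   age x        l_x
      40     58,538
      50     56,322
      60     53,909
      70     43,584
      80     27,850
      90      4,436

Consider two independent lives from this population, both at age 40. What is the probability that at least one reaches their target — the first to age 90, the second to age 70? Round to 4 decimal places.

0.7639

p₁ = l_90/l_40 = 4,436/58,538 = 0.075780; p₂ = l_70/l_40 = 43,584/58,538 = 0.744542.
P(at least one) = 1 − (1−p₁)(1−p₂) = 1 − 0.924220 × 0.255458 = 0.763901.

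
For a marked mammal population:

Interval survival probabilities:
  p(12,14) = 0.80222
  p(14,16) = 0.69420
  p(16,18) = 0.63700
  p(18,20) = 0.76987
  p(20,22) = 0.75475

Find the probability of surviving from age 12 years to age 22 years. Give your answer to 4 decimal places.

P(survive 12→22) = 0.80222 × 0.69420 × 0.63700 × 0.76987 × 0.75475.
= 0.206129.

0.2061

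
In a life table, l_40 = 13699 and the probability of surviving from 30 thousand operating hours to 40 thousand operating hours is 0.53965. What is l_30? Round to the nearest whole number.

l_30 = l_40 / p = 13699 / 0.53965 = 25385.

25385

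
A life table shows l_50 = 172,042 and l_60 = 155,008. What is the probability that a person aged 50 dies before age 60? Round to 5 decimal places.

P(die before 60 | alive at 50) = 1 − l_60/l_50 = 1 − 155,008/172,042 = (17,034)/172,042 = 0.099011.

0.09901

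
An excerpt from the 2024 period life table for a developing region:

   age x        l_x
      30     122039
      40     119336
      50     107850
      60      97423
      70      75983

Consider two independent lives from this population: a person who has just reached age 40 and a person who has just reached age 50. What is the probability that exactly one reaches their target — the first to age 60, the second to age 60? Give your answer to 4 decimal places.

p₁ = l_60/l_40 = 97423/119336 = 0.816376; p₂ = l_60/l_50 = 97423/107850 = 0.903319.
P(exactly one) = p₁(1−p₂) + (1−p₁)p₂ = 0.078928 + 0.165871 = 0.244799.

0.2448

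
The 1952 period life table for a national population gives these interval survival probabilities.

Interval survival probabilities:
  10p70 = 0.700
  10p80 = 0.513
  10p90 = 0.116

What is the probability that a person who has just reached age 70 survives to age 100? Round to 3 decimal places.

0.042

Chaining the interval survival probabilities: 0.700 × 0.513 × 0.116.
= 0.041656.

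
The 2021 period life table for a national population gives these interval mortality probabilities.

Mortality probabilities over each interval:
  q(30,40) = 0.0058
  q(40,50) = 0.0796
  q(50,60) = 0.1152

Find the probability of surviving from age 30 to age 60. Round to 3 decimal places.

0.810

The overall survival probability is (1 − 0.0058) × (1 − 0.0796) × (1 − 0.1152).
= 0.9942 × 0.9204 × 0.8848 = 0.809647.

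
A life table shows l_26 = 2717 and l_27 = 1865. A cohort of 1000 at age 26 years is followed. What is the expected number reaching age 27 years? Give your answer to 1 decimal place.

The relevant probability is 1865/2717 = 0.686419.
Expected number = 1000 × 0.686419 = 686.4.

686.4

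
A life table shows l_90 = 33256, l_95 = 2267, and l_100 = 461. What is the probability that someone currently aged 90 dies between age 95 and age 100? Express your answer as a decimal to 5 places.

0.05431

We want 5|5q90 = (l_95 − l_100)/l_90.
This is the probability of reaching 95 but not 100, conditional on being alive at 90: (l_95 − l_100) / l_90.
= (2267 − 461) / 33256 = 1806 / 33256 = 0.054306.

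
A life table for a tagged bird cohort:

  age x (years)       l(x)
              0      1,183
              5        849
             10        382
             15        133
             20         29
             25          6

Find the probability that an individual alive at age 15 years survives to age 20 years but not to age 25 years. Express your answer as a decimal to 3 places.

This is the probability of reaching 20 but not 25, conditional on being alive at 15: (l(20) − l(25)) / l(15).
= (29 − 6) / 133 = 23 / 133 = 0.172932.

0.173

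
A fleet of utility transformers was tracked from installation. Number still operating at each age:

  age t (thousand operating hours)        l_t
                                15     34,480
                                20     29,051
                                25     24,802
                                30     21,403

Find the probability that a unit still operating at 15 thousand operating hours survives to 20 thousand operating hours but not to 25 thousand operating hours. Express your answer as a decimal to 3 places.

0.123

This is the probability of reaching 20 but not 25, conditional on being operational at 15: (l_20 − l_25) / l_15.
= (29,051 − 24,802) / 34,480 = 4,249 / 34,480 = 0.123231.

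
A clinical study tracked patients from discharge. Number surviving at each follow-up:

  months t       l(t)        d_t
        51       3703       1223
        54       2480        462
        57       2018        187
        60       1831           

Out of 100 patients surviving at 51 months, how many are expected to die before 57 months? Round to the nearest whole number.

46

The relevant probability is 1 − 2018/3703 = 0.455036.
Expected number = 100 × 0.455036 = 46.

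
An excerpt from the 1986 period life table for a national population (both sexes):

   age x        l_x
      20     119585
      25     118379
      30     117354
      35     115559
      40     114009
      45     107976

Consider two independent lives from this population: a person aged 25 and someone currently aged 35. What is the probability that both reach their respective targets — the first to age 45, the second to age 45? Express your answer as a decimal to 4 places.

0.8523

p₁ = l_45/l_25 = 107976/118379 = 0.912121; p₂ = l_45/l_35 = 107976/115559 = 0.934380.
P(both) = p₁ × p₂ = 0.912121 × 0.934380 = 0.852268.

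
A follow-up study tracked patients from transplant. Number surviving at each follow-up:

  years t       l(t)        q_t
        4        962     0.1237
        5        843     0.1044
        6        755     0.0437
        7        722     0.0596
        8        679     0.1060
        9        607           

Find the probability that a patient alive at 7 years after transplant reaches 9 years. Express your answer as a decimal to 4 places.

The conditional survival probability is l(9)/l(7) = 607/722 = 0.840720.

0.8407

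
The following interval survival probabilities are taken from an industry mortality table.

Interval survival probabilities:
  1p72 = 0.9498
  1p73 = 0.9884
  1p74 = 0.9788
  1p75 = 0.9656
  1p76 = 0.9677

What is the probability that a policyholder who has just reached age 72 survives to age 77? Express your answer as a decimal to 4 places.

Survival from 72 to 77 is the product of surviving each interval: 0.9498 × 0.9884 × 0.9788 × 0.9656 × 0.9677.
= 0.858612.

0.8586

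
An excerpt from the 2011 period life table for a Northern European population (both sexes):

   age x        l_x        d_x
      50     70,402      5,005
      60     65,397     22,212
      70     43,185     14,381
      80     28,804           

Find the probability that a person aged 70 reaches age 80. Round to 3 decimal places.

We want 10p70 = l_80/l_70.
The conditional survival probability is l_80/l_70 = 28,804/43,185 = 0.666991.

0.667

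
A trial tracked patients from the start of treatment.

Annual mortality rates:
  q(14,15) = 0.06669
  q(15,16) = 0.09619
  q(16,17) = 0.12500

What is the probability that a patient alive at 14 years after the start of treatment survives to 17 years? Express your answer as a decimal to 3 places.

0.738

The overall survival probability is (1 − 0.06669) × (1 − 0.09619) × (1 − 0.12500).
= 0.93331 × 0.90381 × 0.87500 = 0.738093.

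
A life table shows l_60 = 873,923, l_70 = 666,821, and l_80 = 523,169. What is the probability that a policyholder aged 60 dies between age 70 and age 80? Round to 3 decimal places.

0.164

We want 10|10q60 = (l_70 − l_80)/l_60.
This is the probability of reaching 70 but not 80, conditional on being alive at 60: (l_70 − l_80) / l_60.
= (666,821 − 523,169) / 873,923 = 143,652 / 873,923 = 0.164376.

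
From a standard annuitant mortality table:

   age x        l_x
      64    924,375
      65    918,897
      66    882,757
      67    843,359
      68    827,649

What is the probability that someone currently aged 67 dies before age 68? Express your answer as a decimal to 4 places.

P(die before 68 | alive at 67) = 1 − l_68/l_67 = 1 − 827,649/843,359 = (15,710)/843,359 = 0.018628.

0.0186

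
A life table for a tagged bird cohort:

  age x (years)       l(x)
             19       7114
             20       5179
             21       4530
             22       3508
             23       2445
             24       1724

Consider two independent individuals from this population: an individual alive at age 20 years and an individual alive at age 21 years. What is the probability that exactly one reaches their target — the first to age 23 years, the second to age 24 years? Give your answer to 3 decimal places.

0.493

p₁ = l(23)/l(20) = 2445/5179 = 0.472099; p₂ = l(24)/l(21) = 1724/4530 = 0.380574.
P(exactly one) = p₁(1−p₂) + (1−p₁)p₂ = 0.292430 + 0.200905 = 0.493336.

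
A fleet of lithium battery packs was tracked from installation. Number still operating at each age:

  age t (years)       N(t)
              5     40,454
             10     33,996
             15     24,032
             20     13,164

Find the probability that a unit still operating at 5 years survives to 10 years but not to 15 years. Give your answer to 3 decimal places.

This is the probability of reaching 10 but not 15, conditional on being operational at 5: (N(10) − N(15)) / N(5).
= (33,996 − 24,032) / 40,454 = 9,964 / 40,454 = 0.246304.

0.246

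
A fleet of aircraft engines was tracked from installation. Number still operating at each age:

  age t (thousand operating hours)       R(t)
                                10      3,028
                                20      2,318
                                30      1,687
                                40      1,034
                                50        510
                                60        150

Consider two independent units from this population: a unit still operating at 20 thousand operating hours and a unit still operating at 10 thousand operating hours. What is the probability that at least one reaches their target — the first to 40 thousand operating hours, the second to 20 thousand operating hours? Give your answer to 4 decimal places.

p₁ = R(40)/R(20) = 1,034/2,318 = 0.446074; p₂ = R(20)/R(10) = 2,318/3,028 = 0.765522.
P(at least one) = 1 − (1−p₁)(1−p₂) = 1 − 0.553926 × 0.234478 = 0.870117.

0.8701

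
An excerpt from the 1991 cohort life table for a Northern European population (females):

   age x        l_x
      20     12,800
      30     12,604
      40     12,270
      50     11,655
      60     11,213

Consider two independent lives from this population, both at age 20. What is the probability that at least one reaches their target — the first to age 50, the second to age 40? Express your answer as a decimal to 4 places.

p₁ = l_50/l_20 = 11,655/12,800 = 0.910547; p₂ = l_40/l_20 = 12,270/12,800 = 0.958594.
P(at least one) = 1 − (1−p₁)(1−p₂) = 1 − 0.089453 × 0.041406 = 0.996296.

0.9963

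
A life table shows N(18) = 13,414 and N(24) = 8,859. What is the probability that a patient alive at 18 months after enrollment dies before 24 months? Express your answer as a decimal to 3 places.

P(die before 24 | alive at 18) = 1 − N(24)/N(18) = 1 − 8,859/13,414 = (4,555)/13,414 = 0.339571.

0.340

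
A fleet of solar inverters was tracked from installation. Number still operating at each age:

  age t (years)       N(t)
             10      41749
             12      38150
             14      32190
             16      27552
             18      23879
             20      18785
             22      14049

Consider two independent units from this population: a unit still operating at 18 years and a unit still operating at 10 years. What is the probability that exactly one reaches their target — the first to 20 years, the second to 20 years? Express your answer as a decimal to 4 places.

0.5287

p₁ = N(20)/N(18) = 18785/23879 = 0.786674; p₂ = N(20)/N(10) = 18785/41749 = 0.449951.
P(exactly one) = p₁(1−p₂) + (1−p₁)p₂ = 0.432709 + 0.095986 = 0.528695.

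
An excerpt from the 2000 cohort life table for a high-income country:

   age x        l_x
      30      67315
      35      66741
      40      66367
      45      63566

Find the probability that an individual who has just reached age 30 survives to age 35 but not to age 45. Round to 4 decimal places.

We want 5|10q30 = (l_35 − l_45)/l_30.
This is the probability of reaching 35 but not 45, conditional on being alive at 30: (l_35 − l_45) / l_30.
= (66741 − 63566) / 67315 = 3175 / 67315 = 0.047166.

0.0472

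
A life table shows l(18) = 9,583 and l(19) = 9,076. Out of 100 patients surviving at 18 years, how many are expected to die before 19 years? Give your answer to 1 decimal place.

The relevant probability is 1 − 9,076/9,583 = 0.052906.
Expected number = 100 × 0.052906 = 5.3.

5.3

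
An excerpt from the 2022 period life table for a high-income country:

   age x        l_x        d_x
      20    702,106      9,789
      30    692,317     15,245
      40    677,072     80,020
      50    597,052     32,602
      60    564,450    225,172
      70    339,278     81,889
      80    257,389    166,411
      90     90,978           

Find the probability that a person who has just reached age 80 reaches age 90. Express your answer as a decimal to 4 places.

The conditional survival probability is l_90/l_80 = 90,978/257,389 = 0.353465.

0.3535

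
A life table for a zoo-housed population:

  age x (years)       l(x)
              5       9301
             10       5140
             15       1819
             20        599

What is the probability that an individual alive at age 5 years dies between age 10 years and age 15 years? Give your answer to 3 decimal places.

This is the probability of reaching 10 but not 15, conditional on being alive at 5: (l(10) − l(15)) / l(5).
= (5140 − 1819) / 9301 = 3321 / 9301 = 0.357058.

0.357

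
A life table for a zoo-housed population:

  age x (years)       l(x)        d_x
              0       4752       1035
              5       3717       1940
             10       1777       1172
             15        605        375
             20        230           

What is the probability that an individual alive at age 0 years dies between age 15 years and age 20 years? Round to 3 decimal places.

0.079

This is the probability of reaching 15 but not 20, conditional on being alive at 0: (l(15) − l(20)) / l(0).
= (605 − 230) / 4752 = 375 / 4752 = 0.078914.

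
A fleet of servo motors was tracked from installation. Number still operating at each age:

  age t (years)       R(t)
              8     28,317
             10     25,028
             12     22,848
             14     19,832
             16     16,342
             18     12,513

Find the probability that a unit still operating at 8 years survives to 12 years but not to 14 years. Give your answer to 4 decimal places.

This is the probability of reaching 12 but not 14, conditional on being operational at 8: (R(12) − R(14)) / R(8).
= (22,848 − 19,832) / 28,317 = 3,016 / 28,317 = 0.106508.

0.1065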